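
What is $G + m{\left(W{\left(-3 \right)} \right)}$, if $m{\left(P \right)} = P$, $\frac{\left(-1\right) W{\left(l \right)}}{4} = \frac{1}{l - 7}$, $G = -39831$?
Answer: $- \frac{199153}{5} \approx -39831.0$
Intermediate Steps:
$W{\left(l \right)} = - \frac{4}{-7 + l}$ ($W{\left(l \right)} = - \frac{4}{l - 7} = - \frac{4}{-7 + l}$)
$G + m{\left(W{\left(-3 \right)} \right)} = -39831 - \frac{4}{-7 - 3} = -39831 - \frac{4}{-10} = -39831 - - \frac{2}{5} = -39831 + \frac{2}{5} = - \frac{199153}{5}$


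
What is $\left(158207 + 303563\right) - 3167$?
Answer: $458603$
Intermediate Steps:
$\left(158207 + 303563\right) - 3167 = 461770 + \left(-141596 + 138429\right) = 461770 - 3167 = 458603$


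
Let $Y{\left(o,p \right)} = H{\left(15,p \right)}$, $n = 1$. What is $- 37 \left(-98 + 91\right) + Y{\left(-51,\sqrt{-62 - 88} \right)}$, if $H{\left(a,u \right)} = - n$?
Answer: $258$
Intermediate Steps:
$H{\left(a,u \right)} = -1$ ($H{\left(a,u \right)} = \left(-1\right) 1 = -1$)
$Y{\left(o,p \right)} = -1$
$- 37 \left(-98 + 91\right) + Y{\left(-51,\sqrt{-62 - 88} \right)} = - 37 \left(-98 + 91\right) - 1 = \left(-37\right) \left(-7\right) - 1 = 259 - 1 = 258$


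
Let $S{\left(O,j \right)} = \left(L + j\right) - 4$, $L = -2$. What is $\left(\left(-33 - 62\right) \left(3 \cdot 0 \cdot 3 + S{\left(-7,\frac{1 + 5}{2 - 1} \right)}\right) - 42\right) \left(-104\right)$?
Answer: $4368$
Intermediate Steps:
$S{\left(O,j \right)} = -6 + j$ ($S{\left(O,j \right)} = \left(-2 + j\right) - 4 = -6 + j$)
$\left(\left(-33 - 62\right) \left(3 \cdot 0 \cdot 3 + S{\left(-7,\frac{1 + 5}{2 - 1} \right)}\right) - 42\right) \left(-104\right) = \left(\left(-33 - 62\right) \left(3 \cdot 0 \cdot 3 - \left(6 - \frac{1 + 5}{2 - 1}\right)\right) - 42\right) \left(-104\right) = \left(- 95 \left(0 \cdot 3 - \left(6 - \frac{6}{1}\right)\right) - 42\right) \left(-104\right) = \left(- 95 \left(0 + \left(-6 + 6 \cdot 1\right)\right) - 42\right) \left(-104\right) = \left(- 95 \left(0 + \left(-6 + 6\right)\right) - 42\right) \left(-104\right) = \left(- 95 \left(0 + 0\right) - 42\right) \left(-104\right) = \left(\left(-95\right) 0 - 42\right) \left(-104\right) = \left(0 - 42\right) \left(-104\right) = \left(-42\right) \left(-104\right) = 4368$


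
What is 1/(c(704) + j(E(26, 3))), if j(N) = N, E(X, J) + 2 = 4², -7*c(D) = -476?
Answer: 1/82 ≈ 0.012195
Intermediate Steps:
c(D) = 68 (c(D) = -⅐*(-476) = 68)
E(X, J) = 14 (E(X, J) = -2 + 4² = -2 + 16 = 14)
1/(c(704) + j(E(26, 3))) = 1/(68 + 14) = 1/82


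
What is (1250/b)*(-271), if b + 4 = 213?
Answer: -338750/209 ≈ -1620.8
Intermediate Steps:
b = 209 (b = -4 + 213 = 209)
(1250/b)*(-271) = (1250/209)*(-271) = -338750/209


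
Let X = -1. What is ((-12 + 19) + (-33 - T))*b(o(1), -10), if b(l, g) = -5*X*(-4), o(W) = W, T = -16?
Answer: 200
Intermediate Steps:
b(l, g) = -20 (b(l, g) = -5*(-1)*(-4) = 5*(-4) = -20)
((-12 + 19) + (-33 - T))*b(o(1), -10) = ((-12 + 19) + (-33 - 1*(-16)))*(-20) = (7 + (-33 + 16))*(-20) = (7 - 17)*(-20) = -10*(-20) = 200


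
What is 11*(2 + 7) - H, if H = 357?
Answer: -258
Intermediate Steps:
11*(2 + 7) - H = 11*(2 + 7) - 1*357 = 11*9 - 357 = 99 - 357 = -258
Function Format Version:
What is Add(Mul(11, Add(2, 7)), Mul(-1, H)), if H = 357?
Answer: -258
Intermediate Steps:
Add(Mul(11, Add(2, 7)), Mul(-1, H)) = Add(Mul(11, Add(2, 7)), Mul(-1, 357)) = Add(Mul(11, 9), -357) = Add(99, -357) = -258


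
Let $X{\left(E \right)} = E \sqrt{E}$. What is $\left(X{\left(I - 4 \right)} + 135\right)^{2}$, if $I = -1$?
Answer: $18100 - 1350 i \sqrt{5} \approx 18100.0 - 3018.7 i$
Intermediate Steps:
$X{\left(E \right)} = E^{\frac{3}{2}}$
$\left(X{\left(I - 4 \right)} + 135\right)^{2} = \left(\left(-1 - 4\right)^{\frac{3}{2}} + 135\right)^{2} = \left(\left(-5\right)^{\frac{3}{2}} + 135\right)^{2} = \left(- 5 i \sqrt{5} + 135\right)^{2} = \left(135 - 5 i \sqrt{5}\right)^{2}$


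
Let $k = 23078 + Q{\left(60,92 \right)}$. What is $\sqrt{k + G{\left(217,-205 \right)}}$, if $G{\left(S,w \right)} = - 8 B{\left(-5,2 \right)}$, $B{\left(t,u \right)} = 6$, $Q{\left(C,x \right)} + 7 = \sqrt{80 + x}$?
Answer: $\sqrt{23023 + 2 \sqrt{43}} \approx 151.78$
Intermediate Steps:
$Q{\left(C,x \right)} = -7 + \sqrt{80 + x}$
$G{\left(S,w \right)} = -48$ ($G{\left(S,w \right)} = \left(-8\right) 6 = -48$)
$k = 23071 + 2 \sqrt{43}$ ($k = 23078 - \left(7 - \sqrt{80 + 92}\right) = 23078 - \left(7 - \sqrt{172}\right) = 23078 - \left(7 - 2 \sqrt{43}\right) = 23071 + 2 \sqrt{43} \approx 23084.0$)
$\sqrt{k + G{\left(217,-205 \right)}} = \sqrt{\left(23071 + 2 \sqrt{43}\right) - 48} = \sqrt{23023 + 2 \sqrt{43}}$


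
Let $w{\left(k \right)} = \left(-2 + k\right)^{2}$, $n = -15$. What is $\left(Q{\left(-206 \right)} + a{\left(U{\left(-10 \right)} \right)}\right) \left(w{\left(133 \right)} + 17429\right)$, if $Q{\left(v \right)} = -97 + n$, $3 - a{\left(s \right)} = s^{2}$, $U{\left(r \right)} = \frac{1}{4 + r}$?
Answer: $- \frac{22627625}{6} \approx -3.7713 \cdot 10^{6}$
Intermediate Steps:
$a{\left(s \right)} = 3 - s^{2}$
$Q{\left(v \right)} = -112$ ($Q{\left(v \right)} = -97 - 15 = -112$)
$\left(Q{\left(-206 \right)} + a{\left(U{\left(-10 \right)} \right)}\right) \left(w{\left(133 \right)} + 17429\right) = \left(-112 + \left(3 - \left(\frac{1}{4 - 10}\right)^{2}\right)\right) \left(\left(-2 + 133\right)^{2} + 17429\right) = \left(-112 + \left(3 - \left(\frac{1}{-6}\right)^{2}\right)\right) \left(131^{2} + 17429\right) = \left(-112 + \left(3 - \left(- \frac{1}{6}\right)^{2}\right)\right) \left(17161 + 17429\right) = \left(-112 + \left(3 - \frac{1}{36}\right)\right) 34590 = \left(-112 + \frac{107}{36}\right) 34590 = \left(- \frac{3925}{36}\right) 34590 = - \frac{22627625}{6}$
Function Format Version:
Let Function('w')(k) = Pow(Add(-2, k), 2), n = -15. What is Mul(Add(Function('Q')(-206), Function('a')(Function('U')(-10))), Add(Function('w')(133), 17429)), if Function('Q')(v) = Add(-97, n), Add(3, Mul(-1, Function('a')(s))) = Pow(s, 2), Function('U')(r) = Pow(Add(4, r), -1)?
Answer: Rational(-22627625, 6) ≈ -3.7713e+6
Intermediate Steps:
Function('a')(s) = Add(3, Mul(-1, Pow(s, 2)))
Function('Q')(v) = -112 (Function('Q')(v) = Add(-97, -15) = -112)
Mul(Add(Function('Q')(-206), Function('a')(Function('U')(-10))), Add(Function('w')(133), 17429)) = Mul(Add(-112, Add(3, Mul(-1, Pow(Pow(Add(4, -10), -1), 2)))), Add(Pow(Add(-2, 133), 2), 17429)) = Mul(Add(-112, Add(3, Mul(-1, Pow(Pow(-6, -1), 2)))), Add(Pow(131, 2), 17429)) = Mul(Add(-112, Add(3, Mul(-1, Pow(Rational(-1, 6), 2)))), Add(17161, 17429)) = Mul(Add(-112, Add(3, Mul(-1, Rational(1, 36)))), 34590) = Mul(Add(-112, Add(3, Rational(-1, 36))), 34590) = Mul(Add(-112, Rational(107, 36)), 34590) = Mul(Rational(-3925, 36), 34590) = Rational(-22627625, 6)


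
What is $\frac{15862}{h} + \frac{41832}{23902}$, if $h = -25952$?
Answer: $\frac{176622635}{155076176} \approx 1.1389$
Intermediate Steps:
$\frac{15862}{h} + \frac{41832}{23902} = \frac{15862}{-25952} + \frac{41832}{23902} = 15862 \left(- \frac{1}{25952}\right) + 41832 \cdot \frac{1}{23902} = - \frac{7931}{12976} + \frac{20916}{11951} = \frac{176622635}{155076176}$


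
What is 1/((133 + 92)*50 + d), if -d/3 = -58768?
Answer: 1/187554 ≈ 5.3318e-6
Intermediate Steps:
d = 176304 (d = -3*(-58768) = 176304)
1/((133 + 92)*50 + d) = 1/((133 + 92)*50 + 176304) = 1/(225*50 + 176304) = 1/(11250 + 176304) = 1/187554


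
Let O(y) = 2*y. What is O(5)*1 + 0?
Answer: 10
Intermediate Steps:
O(5)*1 + 0 = (2*5)*1 + 0 = 10*1 + 0 = 10 + 0 = 10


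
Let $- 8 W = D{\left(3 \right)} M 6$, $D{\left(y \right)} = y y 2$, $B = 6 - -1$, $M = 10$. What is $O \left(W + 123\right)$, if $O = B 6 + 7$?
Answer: $-588$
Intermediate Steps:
$B = 7$ ($B = 6 + 1 = 7$)
$D{\left(y \right)} = 2 y^{2}$ ($D{\left(y \right)} = y^{2} \cdot 2 = 2 y^{2}$)
$O = 49$ ($O = 7 \cdot 6 + 7 = 42 + 7 = 49$)
$W = -135$ ($W = - \frac{2 \cdot 3^{2} \cdot 10 \cdot 6}{8} = - \frac{2 \cdot 9 \cdot 60}{8} = - \frac{18 \cdot 60}{8} = \left(- \frac{1}{8}\right) 1080 = -135$)
$O \left(W + 123\right) = 49 \left(-135 + 123\right) = 49 \left(-12\right) = -588$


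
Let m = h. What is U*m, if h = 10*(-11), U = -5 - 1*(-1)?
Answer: 440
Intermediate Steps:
U = -4 (U = -5 + 1 = -4)
h = -110
m = -110
U*m = -4*(-110) = 440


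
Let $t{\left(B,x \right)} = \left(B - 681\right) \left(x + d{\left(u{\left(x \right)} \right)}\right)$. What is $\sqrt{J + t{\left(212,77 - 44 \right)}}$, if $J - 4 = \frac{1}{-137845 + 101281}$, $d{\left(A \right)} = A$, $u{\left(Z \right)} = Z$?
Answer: $\frac{i \sqrt{10344465676941}}{18282} \approx 175.93 i$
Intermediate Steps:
$J = \frac{146255}{36564}$ ($J = 4 + \frac{1}{-137845 + 101281} = 4 + \frac{1}{-36564} = 4 - \frac{1}{36564} = \frac{146255}{36564} \approx 4.0$)
$t{\left(B,x \right)} = 2 x \left(-681 + B\right)$ ($t{\left(B,x \right)} = \left(B - 681\right) \left(x + x\right) = \left(-681 + B\right) 2 x = 2 x \left(-681 + B\right)$)
$\sqrt{J + t{\left(212,77 - 44 \right)}} = \sqrt{\frac{146255}{36564} + 2 \left(77 - 44\right) \left(-681 + 212\right)} = \sqrt{\frac{146255}{36564} + 2 \cdot 33 \left(-469\right)} = \sqrt{\frac{146255}{36564} - 30954} = \sqrt{- \frac{1131655801}{36564}} = \frac{i \sqrt{10344465676941}}{18282}$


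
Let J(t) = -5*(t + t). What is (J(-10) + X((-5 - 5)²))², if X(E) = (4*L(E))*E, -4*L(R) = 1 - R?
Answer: 100000000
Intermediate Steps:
L(R) = -¼ + R/4 (L(R) = -(1 - R)/4 = -¼ + R/4)
J(t) = -10*t
X(E) = E*(-1 + E) (X(E) = (4*(-¼ + E/4))*E = (-1 + E)*E = E*(-1 + E))
(J(-10) + X((-5 - 5)²))² = (-10*(-10) + (-5 - 5)²*(-1 + (-5 - 5)²))² = (100 + (-10)²*(-1 + (-10)²))² = (100 + 100*(-1 + 100))² = (100 + 100*99)² = (100 + 9900)² = 10000² = 100000000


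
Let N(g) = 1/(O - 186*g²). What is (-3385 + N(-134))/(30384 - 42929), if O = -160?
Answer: 11305818761/41899998920 ≈ 0.26983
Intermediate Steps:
N(g) = 1/(-160 - 186*g²)
(-3385 + N(-134))/(30384 - 42929) = (-3385 - 1/(160 + 186*(-134)²))/(30384 - 42929) = (-3385 - 1/(160 + 186*17956))/(-12545) = (-3385 - 1/(160 + 3339816))*(-1/12545) = (-3385 - 1/3339976)*(-1/12545) = -11305818761/3339976*(-1/12545) = 11305818761/41899998920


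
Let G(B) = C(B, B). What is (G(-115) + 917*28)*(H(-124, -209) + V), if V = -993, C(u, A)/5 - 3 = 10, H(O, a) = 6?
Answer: -25406367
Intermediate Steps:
C(u, A) = 65 (C(u, A) = 15 + 5*10 = 15 + 50 = 65)
G(B) = 65
(G(-115) + 917*28)*(H(-124, -209) + V) = (65 + 917*28)*(6 - 993) = (65 + 25676)*(-987) = 25741*(-987) = -25406367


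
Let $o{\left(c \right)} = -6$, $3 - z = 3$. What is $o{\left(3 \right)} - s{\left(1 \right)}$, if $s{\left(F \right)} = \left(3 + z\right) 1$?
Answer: $-9$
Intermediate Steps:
$z = 0$ ($z = 3 - 3 = 0$)
$s{\left(F \right)} = 3$ ($s{\left(F \right)} = \left(3 + 0\right) 1 = 3 \cdot 1 = 3$)
$o{\left(3 \right)} - s{\left(1 \right)} = -6 - 3 = -9$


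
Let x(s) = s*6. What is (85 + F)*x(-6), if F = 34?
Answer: -4284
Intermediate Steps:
x(s) = 6*s
(85 + F)*x(-6) = (85 + 34)*(6*(-6)) = 119*(-36) = -4284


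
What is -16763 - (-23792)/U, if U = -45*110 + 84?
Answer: -40796275/2433 ≈ -16768.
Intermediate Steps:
U = -4866 (U = -4950 + 84 = -4866)
-16763 - (-23792)/U = -16763 - (-23792)/(-4866) = -16763 - (-23792)*(-1)/4866 = -16763 - 1*11896/2433 = -16763 - 11896/2433 = -40796275/2433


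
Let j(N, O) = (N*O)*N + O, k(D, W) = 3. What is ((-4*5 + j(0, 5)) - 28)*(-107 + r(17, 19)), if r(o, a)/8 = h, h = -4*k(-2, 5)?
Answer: 8729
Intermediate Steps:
j(N, O) = O + O*N² (j(N, O) = O*N² + O = O + O*N²)
h = -12 (h = -4*3 = -12)
r(o, a) = -96 (r(o, a) = 8*(-12) = -96)
((-4*5 + j(0, 5)) - 28)*(-107 + r(17, 19)) = ((-4*5 + 5*(1 + 0²)) - 28)*(-107 - 96) = ((-20 + 5*(1 + 0)) - 28)*(-203) = ((-20 + 5*1) - 28)*(-203) = ((-20 + 5) - 28)*(-203) = (-15 - 28)*(-203) = -43*(-203) = 8729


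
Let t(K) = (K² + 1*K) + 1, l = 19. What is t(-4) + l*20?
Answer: 393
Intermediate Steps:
t(K) = 1 + K + K² (t(K) = (K² + K) + 1 = (K + K²) + 1 = 1 + K + K²)
t(-4) + l*20 = (1 - 4 + (-4)²) + 19*20 = (1 - 4 + 16) + 380 = 13 + 380 = 393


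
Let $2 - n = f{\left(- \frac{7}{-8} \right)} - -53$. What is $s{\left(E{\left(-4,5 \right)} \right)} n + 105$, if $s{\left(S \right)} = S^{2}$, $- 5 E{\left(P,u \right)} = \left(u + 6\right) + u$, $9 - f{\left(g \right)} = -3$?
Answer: $- \frac{13503}{25} \approx -540.12$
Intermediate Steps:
$f{\left(g \right)} = 12$ ($f{\left(g \right)} = 9 - -3 = 9 + 3 = 12$)
$n = -63$ ($n = 2 - \left(12 - -53\right) = 2 - \left(12 + 53\right) = 2 - 65 = -63$)
$E{\left(P,u \right)} = - \frac{6}{5} - \frac{2 u}{5}$ ($E{\left(P,u \right)} = - \frac{\left(u + 6\right) + u}{5} = - \frac{\left(6 + u\right) + u}{5} = - \frac{6 + 2 u}{5} = - \frac{6}{5} - \frac{2 u}{5}$)
$s{\left(E{\left(-4,5 \right)} \right)} n + 105 = \left(- \frac{6}{5} - 2\right)^{2} \left(-63\right) + 105 = \left(- \frac{16}{5}\right)^{2} \left(-63\right) + 105 = \frac{256}{25} \left(-63\right) + 105 = - \frac{16128}{25} + 105 = - \frac{13503}{25}$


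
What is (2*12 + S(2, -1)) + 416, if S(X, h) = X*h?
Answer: 438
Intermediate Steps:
(2*12 + S(2, -1)) + 416 = (2*12 + 2*(-1)) + 416 = (24 - 2) + 416 = 22 + 416 = 438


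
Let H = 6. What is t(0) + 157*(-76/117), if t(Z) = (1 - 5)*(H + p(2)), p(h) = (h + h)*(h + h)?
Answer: -22228/117 ≈ -189.98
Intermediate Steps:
p(h) = 4*h**2 (p(h) = (2*h)*(2*h) = 4*h**2)
t(Z) = -88 (t(Z) = (1 - 5)*(6 + 4*2**2) = -4*(6 + 4*4) = -4*(6 + 16) = -4*22 = -88)
t(0) + 157*(-76/117) = -88 + 157*(-76/117) = -88 - 11932/117 = -22228/117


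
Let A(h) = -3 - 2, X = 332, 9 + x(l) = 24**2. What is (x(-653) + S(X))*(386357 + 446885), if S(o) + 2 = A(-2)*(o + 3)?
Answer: -924898620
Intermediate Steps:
x(l) = 567 (x(l) = -9 + 24**2 = -9 + 576 = 567)
A(h) = -5
S(o) = -17 - 5*o (S(o) = -2 - 5*(o + 3) = -2 - 5*(3 + o) = -2 + (-15 - 5*o) = -17 - 5*o)
(x(-653) + S(X))*(386357 + 446885) = (567 + (-17 - 5*332))*(386357 + 446885) = (567 + (-17 - 1660))*833242 = (567 - 1677)*833242 = -1110*833242 = -924898620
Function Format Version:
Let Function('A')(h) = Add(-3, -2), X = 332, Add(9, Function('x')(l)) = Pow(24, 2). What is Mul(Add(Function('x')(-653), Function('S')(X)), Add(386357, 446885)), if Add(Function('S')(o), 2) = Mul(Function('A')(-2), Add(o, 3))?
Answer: -924898620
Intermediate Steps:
Function('x')(l) = 567 (Function('x')(l) = Add(-9, Pow(24, 2)) = Add(-9, 576) = 567)
Function('A')(h) = -5
Function('S')(o) = Add(-17, Mul(-5, o)) (Function('S')(o) = Add(-2, Mul(-5, Add(o, 3))) = Add(-2, Mul(-5, Add(3, o))) = Add(-2, Add(-15, Mul(-5, o))) = Add(-17, Mul(-5, o)))
Mul(Add(Function('x')(-653), Function('S')(X)), Add(386357, 446885)) = Mul(Add(567, Add(-17, Mul(-5, 332))), Add(386357, 446885)) = Mul(Add(567, Add(-17, -1660)), 833242) = Mul(Add(567, -1677), 833242) = Mul(-1110, 833242) = -924898620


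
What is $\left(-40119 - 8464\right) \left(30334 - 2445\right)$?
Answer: $-1354931287$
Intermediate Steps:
$\left(-40119 - 8464\right) \left(30334 - 2445\right) = \left(-48583\right) 27889 = -1354931287$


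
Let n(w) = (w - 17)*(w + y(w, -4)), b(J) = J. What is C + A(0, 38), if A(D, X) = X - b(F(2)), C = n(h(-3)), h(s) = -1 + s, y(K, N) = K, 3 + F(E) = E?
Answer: 207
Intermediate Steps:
F(E) = -3 + E
n(w) = 2*w*(-17 + w) (n(w) = (w - 17)*(w + w) = (-17 + w)*(2*w) = 2*w*(-17 + w))
C = 168 (C = 2*(-1 - 3)*(-17 + (-1 - 3)) = 2*(-4)*(-17 - 4) = 2*(-4)*(-21) = 168)
A(D, X) = 1 + X (A(D, X) = X - (-3 + 2) = X - 1*(-1) = X + 1 = 1 + X)
C + A(0, 38) = 168 + (1 + 38) = 168 + 39 = 207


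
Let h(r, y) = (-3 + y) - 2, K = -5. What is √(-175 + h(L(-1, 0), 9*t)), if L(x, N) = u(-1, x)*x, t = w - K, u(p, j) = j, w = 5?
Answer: 3*I*√10 ≈ 9.4868*I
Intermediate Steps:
t = 10 (t = 5 - 1*(-5) = 5 + 5 = 10)
L(x, N) = x² (L(x, N) = x*x = x²)
h(r, y) = -5 + y
√(-175 + h(L(-1, 0), 9*t)) = √(-175 + (-5 + 9*10)) = √(-175 + (-5 + 90)) = √(-175 + 85) = √(-90) = 3*I*√10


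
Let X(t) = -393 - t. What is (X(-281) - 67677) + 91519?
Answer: 23730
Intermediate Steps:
(X(-281) - 67677) + 91519 = ((-393 - 1*(-281)) - 67677) + 91519 = ((-393 + 281) - 67677) + 91519 = (-112 - 67677) + 91519 = -67789 + 91519 = 23730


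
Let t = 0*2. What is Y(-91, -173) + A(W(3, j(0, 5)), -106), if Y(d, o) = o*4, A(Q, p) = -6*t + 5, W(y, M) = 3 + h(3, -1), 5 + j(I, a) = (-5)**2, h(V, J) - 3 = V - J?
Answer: -687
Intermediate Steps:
h(V, J) = 3 + V - J (h(V, J) = 3 + (V - J) = 3 + V - J)
t = 0
j(I, a) = 20 (j(I, a) = -5 + (-5)**2 = -5 + 25 = 20)
W(y, M) = 10 (W(y, M) = 3 + (3 + 3 - 1*(-1)) = 3 + (3 + 3 + 1) = 3 + 7 = 10)
A(Q, p) = 5 (A(Q, p) = -6*0 + 5 = 0 + 5 = 5)
Y(d, o) = 4*o
Y(-91, -173) + A(W(3, j(0, 5)), -106) = 4*(-173) + 5 = -692 + 5 = -687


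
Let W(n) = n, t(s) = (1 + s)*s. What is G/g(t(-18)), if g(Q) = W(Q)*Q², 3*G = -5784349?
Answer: -5784349/85957848 ≈ -0.067293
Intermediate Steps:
G = -5784349/3 (G = (⅓)*(-5784349) = -5784349/3 ≈ -1.9281e+6)
t(s) = s*(1 + s)
g(Q) = Q³ (g(Q) = Q*Q² = Q³)
G/g(t(-18)) = -5784349*(-1/(5832*(1 - 18)³))/3 = -5784349/(3*((-18*(-17))³)) = -5784349/(3*(306³)) = -5784349/3/28652616 = -5784349/3*1/28652616 = -5784349/85957848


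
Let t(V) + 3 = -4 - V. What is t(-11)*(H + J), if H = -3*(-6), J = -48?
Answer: -120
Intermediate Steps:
t(V) = -7 - V (t(V) = -3 + (-4 - V) = -7 - V)
H = 18
t(-11)*(H + J) = (-7 - 1*(-11))*(18 - 48) = (-7 + 11)*(-30) = 4*(-30) = -120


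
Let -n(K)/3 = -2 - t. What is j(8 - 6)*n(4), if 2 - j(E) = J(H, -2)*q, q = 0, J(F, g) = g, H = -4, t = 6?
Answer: 48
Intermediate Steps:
n(K) = 24 (n(K) = -3*(-2 - 1*6) = -3*(-2 - 6) = -3*(-8) = 24)
j(E) = 2 (j(E) = 2 - (-2)*0 = 2 - 1*0 = 2 + 0 = 2)
j(8 - 6)*n(4) = 2*24 = 48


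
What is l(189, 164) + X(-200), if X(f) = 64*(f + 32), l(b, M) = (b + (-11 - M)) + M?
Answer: -10574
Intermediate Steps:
l(b, M) = -11 + b (l(b, M) = (-11 + b - M) + M = -11 + b)
X(f) = 2048 + 64*f (X(f) = 64*(32 + f) = 2048 + 64*f)
l(189, 164) + X(-200) = (-11 + 189) + (2048 + 64*(-200)) = 178 + (2048 - 12800) = 178 - 10752 = -10574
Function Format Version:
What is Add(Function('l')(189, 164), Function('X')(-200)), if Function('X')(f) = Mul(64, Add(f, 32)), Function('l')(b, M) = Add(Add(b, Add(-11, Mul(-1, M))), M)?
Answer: -10574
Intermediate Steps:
Function('l')(b, M) = Add(-11, b) (Function('l')(b, M) = Add(Add(-11, b, Mul(-1, M)), M) = Add(-11, b))
Function('X')(f) = Add(2048, Mul(64, f)) (Function('X')(f) = Mul(64, Add(32, f)) = Add(2048, Mul(64, f)))
Add(Function('l')(189, 164), Function('X')(-200)) = Add(Add(-11, 189), Add(2048, Mul(64, -200))) = Add(178, Add(2048, -12800)) = Add(178, -10752) = -10574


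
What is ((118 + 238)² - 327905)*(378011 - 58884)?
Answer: -64198459463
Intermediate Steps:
((118 + 238)² - 327905)*(378011 - 58884) = (356² - 327905)*319127 = (126736 - 327905)*319127 = -201169*319127 = -64198459463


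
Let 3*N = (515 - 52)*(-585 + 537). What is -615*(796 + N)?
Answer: 4066380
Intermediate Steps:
N = -7408 (N = ((515 - 52)*(-585 + 537))/3 = (463*(-48))/3 = (⅓)*(-22224) = -7408)
-615*(796 + N) = -615*(796 - 7408) = -615*(-6612) = 4066380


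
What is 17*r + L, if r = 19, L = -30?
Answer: 293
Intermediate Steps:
17*r + L = 17*19 - 30 = 323 - 30 = 293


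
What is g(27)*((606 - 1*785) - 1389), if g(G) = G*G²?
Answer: -30862944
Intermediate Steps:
g(G) = G³
g(27)*((606 - 1*785) - 1389) = 27³*((606 - 1*785) - 1389) = 19683*((606 - 785) - 1389) = 19683*(-179 - 1389) = 19683*(-1568) = -30862944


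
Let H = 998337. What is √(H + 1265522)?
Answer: √2263859 ≈ 1504.6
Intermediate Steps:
√(H + 1265522) = √(998337 + 1265522) = √2263859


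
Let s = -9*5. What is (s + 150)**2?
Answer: 11025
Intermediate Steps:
s = -45
(s + 150)**2 = (-45 + 150)**2 = 105**2 = 11025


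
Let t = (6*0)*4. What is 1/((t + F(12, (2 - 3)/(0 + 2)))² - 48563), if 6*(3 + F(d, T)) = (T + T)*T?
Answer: -144/6991847 ≈ -2.0595e-5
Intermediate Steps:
F(d, T) = -3 + T²/3 (F(d, T) = -3 + ((T + T)*T)/6 = -3 + ((2*T)*T)/6 = -3 + (2*T²)/6 = -3 + T²/3)
t = 0 (t = 0*4 = 0)
1/((t + F(12, (2 - 3)/(0 + 2)))² - 48563) = 1/((0 + (-3 + ((2 - 3)/(0 + 2))²/3))² - 48563) = 1/((0 + (-3 + (-1/2)²/3))² - 48563) = 1/((0 + (-3 + (-1*½)²/3))² - 48563) = 1/((0 + (-3 + (-½)²/3))² - 48563) = 1/((0 + (-3 + (⅓)*(¼)))² - 48563) = 1/((0 + (-3 + 1/12))² - 48563) = 1/((0 - 35/12)² - 48563) = 1/((-35/12)² - 48563) = 1/(1225/144 - 48563) = 1/(-6991847/144) = -144/6991847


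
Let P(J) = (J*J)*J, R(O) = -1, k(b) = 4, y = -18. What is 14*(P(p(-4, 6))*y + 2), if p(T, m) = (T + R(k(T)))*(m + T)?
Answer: 252028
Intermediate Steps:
p(T, m) = (-1 + T)*(T + m) (p(T, m) = (T - 1)*(m + T) = (-1 + T)*(T + m))
P(J) = J³ (P(J) = J²*J = J³)
14*(P(p(-4, 6))*y + 2) = 14*(((-4)² - 1*(-4) - 1*6 - 4*6)³*(-18) + 2) = 14*((16 + 4 - 6 - 24)³*(-18) + 2) = 14*((-10)³*(-18) + 2) = 14*(-1000*(-18) + 2) = 14*(18000 + 2) = 14*18002 = 252028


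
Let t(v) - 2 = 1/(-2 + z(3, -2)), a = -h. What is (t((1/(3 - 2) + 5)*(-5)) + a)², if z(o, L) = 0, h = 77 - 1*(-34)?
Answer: 47961/4 ≈ 11990.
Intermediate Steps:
h = 111 (h = 77 + 34 = 111)
a = -111 (a = -1*111 = -111)
t(v) = 3/2 (t(v) = 2 + 1/(-2 + 0) = 2 + 1/(-2) = 2 - ½ = 3/2)
(t((1/(3 - 2) + 5)*(-5)) + a)² = (3/2 - 111)² = (-219/2)² = 47961/4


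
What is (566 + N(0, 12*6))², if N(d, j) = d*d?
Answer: 320356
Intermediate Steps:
N(d, j) = d²
(566 + N(0, 12*6))² = (566 + 0²)² = (566 + 0)² = 566² = 320356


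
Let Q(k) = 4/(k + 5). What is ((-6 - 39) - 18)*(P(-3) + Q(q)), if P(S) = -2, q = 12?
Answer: 1890/17 ≈ 111.18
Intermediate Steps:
Q(k) = 4/(5 + k)
((-6 - 39) - 18)*(P(-3) + Q(q)) = ((-6 - 39) - 18)*(-2 + 4/(5 + 12)) = (-45 - 18)*(-2 + 4/17) = -63*(-2 + 4*(1/17)) = -63*(-2 + 4/17) = -63*(-30/17) = 1890/17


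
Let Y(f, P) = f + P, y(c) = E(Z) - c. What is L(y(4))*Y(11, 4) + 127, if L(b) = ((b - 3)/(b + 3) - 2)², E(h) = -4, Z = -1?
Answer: 638/5 ≈ 127.60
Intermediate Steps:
y(c) = -4 - c
Y(f, P) = P + f
L(b) = (-2 + (-3 + b)/(3 + b))² (L(b) = ((-3 + b)/(3 + b) - 2)² = (-2 + (-3 + b)/(3 + b))²)
L(y(4))*Y(11, 4) + 127 = ((9 + (-4 - 1*4))²/(3 + (-4 - 1*4))²)*(4 + 11) + 127 = ((9 + (-4 - 4))²/(3 + (-4 - 4))²)*15 + 127 = ((9 - 8)²/(3 - 8)²)*15 + 127 = (1²/(-5)²)*15 + 127 = ((1/25)*1)*15 + 127 = (1/25)*15 + 127 = ⅗ + 127 = 638/5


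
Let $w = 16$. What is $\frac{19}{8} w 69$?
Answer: $2622$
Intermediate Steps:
$\frac{19}{8} w 69 = \frac{19}{8} \cdot 16 \cdot 69 = 19 \cdot \frac{1}{8} \cdot 1104 = \frac{19}{8} \cdot 1104 = 2622$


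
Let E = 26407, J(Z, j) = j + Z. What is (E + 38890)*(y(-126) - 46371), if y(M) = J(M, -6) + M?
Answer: -3044733813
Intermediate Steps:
J(Z, j) = Z + j
y(M) = -6 + 2*M (y(M) = (M - 6) + M = (-6 + M) + M = -6 + 2*M)
(E + 38890)*(y(-126) - 46371) = (26407 + 38890)*((-6 + 2*(-126)) - 46371) = 65297*((-6 - 252) - 46371) = 65297*(-258 - 46371) = 65297*(-46629) = -3044733813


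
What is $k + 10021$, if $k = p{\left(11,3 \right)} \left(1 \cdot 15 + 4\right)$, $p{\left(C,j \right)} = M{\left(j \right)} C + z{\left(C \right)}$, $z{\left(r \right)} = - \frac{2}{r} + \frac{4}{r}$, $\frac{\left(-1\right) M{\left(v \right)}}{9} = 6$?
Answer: $- \frac{13877}{11} \approx -1261.5$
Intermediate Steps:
$M{\left(v \right)} = -54$ ($M{\left(v \right)} = \left(-9\right) 6 = -54$)
$z{\left(r \right)} = \frac{2}{r}$
$p{\left(C,j \right)} = - 54 C + \frac{2}{C}$
$k = - \frac{124108}{11}$ ($k = \left(\left(-54\right) 11 + \frac{2}{11}\right) \left(1 \cdot 15 + 4\right) = \left(-594 + 2 \cdot \frac{1}{11}\right) \left(15 + 4\right) = \left(-594 + \frac{2}{11}\right) 19 = \left(- \frac{6532}{11}\right) 19 = - \frac{124108}{11} \approx -11283.0$)
$k + 10021 = - \frac{124108}{11} + 10021 = - \frac{13877}{11}$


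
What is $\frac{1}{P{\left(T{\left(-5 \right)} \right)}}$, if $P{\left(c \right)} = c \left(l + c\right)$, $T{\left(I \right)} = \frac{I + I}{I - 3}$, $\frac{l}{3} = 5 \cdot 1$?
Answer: $\frac{16}{325} \approx 0.049231$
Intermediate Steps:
$l = 15$ ($l = 3 \cdot 5 \cdot 1 = 3 \cdot 5 = 15$)
$T{\left(I \right)} = \frac{2 I}{-3 + I}$
$P{\left(c \right)} = c \left(15 + c\right)$
$\frac{1}{P{\left(T{\left(-5 \right)} \right)}} = \frac{1}{2 \left(-5\right) \frac{1}{-3 - 5} \left(15 + 2 \left(-5\right) \frac{1}{-3 - 5}\right)} = \frac{1}{2 \left(-5\right) \frac{1}{-8} \left(15 + 2 \left(-5\right) \frac{1}{-8}\right)} = \frac{1}{2 \left(-5\right) \left(- \frac{1}{8}\right) \left(15 + 2 \left(-5\right) \left(- \frac{1}{8}\right)\right)} = \frac{1}{\frac{5}{4} \left(15 + \frac{5}{4}\right)} = \frac{1}{\frac{5}{4} \cdot \frac{65}{4}} = \frac{1}{\frac{325}{16}} = \frac{16}{325}$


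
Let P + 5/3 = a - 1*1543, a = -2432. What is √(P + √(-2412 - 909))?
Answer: √(-35790 + 81*I*√41)/3 ≈ 0.45691 + 63.063*I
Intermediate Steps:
P = -11930/3 (P = -5/3 + (-2432 - 1*1543) = -5/3 + (-2432 - 1543) = -5/3 - 3975 = -11930/3 ≈ -3976.7)
√(P + √(-2412 - 909)) = √(-11930/3 + √(-2412 - 909)) = √(-11930/3 + √(-3321)) = √(-11930/3 + 9*I*√41)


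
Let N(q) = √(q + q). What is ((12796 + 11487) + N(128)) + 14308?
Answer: 38607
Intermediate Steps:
N(q) = √2*√q (N(q) = √(2*q) = √2*√q)
((12796 + 11487) + N(128)) + 14308 = ((12796 + 11487) + √2*√128) + 14308 = (24283 + √2*(8*√2)) + 14308 = (24283 + 16) + 14308 = 24299 + 14308 = 38607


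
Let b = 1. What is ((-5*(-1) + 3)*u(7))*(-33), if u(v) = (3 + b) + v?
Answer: -2904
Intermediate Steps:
u(v) = 4 + v (u(v) = (3 + 1) + v = 4 + v)
((-5*(-1) + 3)*u(7))*(-33) = ((-5*(-1) + 3)*(4 + 7))*(-33) = ((5 + 3)*11)*(-33) = (8*11)*(-33) = 88*(-33) = -2904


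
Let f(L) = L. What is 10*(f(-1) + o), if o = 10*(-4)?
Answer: -410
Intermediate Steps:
o = -40
10*(f(-1) + o) = 10*(-1 - 40) = 10*(-41) = -410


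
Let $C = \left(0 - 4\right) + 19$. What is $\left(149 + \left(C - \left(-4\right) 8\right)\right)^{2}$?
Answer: $38416$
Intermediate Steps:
$C = 15$ ($C = -4 + 19 = 15$)
$\left(149 + \left(C - \left(-4\right) 8\right)\right)^{2} = \left(149 - \left(-15 - 32\right)\right)^{2} = \left(149 + \left(15 - -32\right)\right)^{2} = \left(149 + \left(15 + 32\right)\right)^{2} = \left(149 + 47\right)^{2} = 196^{2} = 38416$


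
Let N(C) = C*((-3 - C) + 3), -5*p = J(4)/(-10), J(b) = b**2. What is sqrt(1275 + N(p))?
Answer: sqrt(796811)/25 ≈ 35.706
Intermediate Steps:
p = 8/25 (p = -4**2/(5*(-10)) = -16*(-1)/(5*10) = -1/5*(-8/5) = 8/25 ≈ 0.32000)
N(C) = -C**2 (N(C) = C*(-C) = -C**2)
sqrt(1275 + N(p)) = sqrt(1275 - (8/25)**2) = sqrt(1275 - 1*64/625) = sqrt(1275 - 64/625) = sqrt(796811/625) = sqrt(796811)/25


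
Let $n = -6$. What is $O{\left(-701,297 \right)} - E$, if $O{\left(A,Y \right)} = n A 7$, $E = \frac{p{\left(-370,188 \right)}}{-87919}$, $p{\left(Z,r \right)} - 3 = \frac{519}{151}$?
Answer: $\frac{390865191870}{13275769} \approx 29442.0$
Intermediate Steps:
$p{\left(Z,r \right)} = \frac{972}{151}$ ($p{\left(Z,r \right)} = 3 + \frac{519}{151} = \frac{972}{151}$)
$E = - \frac{972}{13275769}$ ($E = \frac{972}{151 \left(-87919\right)} = \frac{972}{151} \left(- \frac{1}{87919}\right) = - \frac{972}{13275769} \approx -7.3216 \cdot 10^{-5}$)
$O{\left(A,Y \right)} = - 42 A$ ($O{\left(A,Y \right)} = - 6 A 7 = - 42 A$)
$O{\left(-701,297 \right)} - E = \left(-42\right) \left(-701\right) - - \frac{972}{13275769} = 29442 + \frac{972}{13275769} = \frac{390865191870}{13275769}$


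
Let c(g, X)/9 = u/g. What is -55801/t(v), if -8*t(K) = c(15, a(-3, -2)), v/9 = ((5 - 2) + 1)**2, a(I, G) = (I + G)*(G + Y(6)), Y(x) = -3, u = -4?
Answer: -558010/3 ≈ -1.8600e+5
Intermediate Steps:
a(I, G) = (-3 + G)*(G + I) (a(I, G) = (I + G)*(G - 3) = (G + I)*(-3 + G) = (-3 + G)*(G + I))
c(g, X) = -36/g (c(g, X) = 9*(-4/g) = -36/g)
v = 144 (v = 9*((5 - 2) + 1)**2 = 9*(3 + 1)**2 = 9*4**2 = 9*16 = 144)
t(K) = 3/10 (t(K) = -(-9)/(2*15) = -1/8*(-12/5) = 3/10)
-55801/t(v) = -55801/3/10 = -55801*10/3 = -558010/3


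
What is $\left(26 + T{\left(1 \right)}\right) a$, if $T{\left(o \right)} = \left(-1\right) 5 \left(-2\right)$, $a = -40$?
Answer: $-1440$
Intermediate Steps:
$T{\left(o \right)} = 10$ ($T{\left(o \right)} = \left(-5\right) \left(-2\right) = 10$)
$\left(26 + T{\left(1 \right)}\right) a = \left(26 + 10\right) \left(-40\right) = 36 \left(-40\right) = -1440$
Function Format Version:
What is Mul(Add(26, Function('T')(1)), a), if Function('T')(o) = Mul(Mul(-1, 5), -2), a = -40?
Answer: -1440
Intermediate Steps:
Function('T')(o) = 10 (Function('T')(o) = Mul(-5, -2) = 10)
Mul(Add(26, Function('T')(1)), a) = Mul(Add(26, 10), -40) = Mul(36, -40) = -1440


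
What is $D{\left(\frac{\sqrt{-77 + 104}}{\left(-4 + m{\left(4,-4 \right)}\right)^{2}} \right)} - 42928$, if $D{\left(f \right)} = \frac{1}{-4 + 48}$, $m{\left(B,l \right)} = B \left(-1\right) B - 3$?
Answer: $- \frac{1888831}{44} \approx -42928.0$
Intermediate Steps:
$m{\left(B,l \right)} = -3 - B^{2}$ ($m{\left(B,l \right)} = - B B - 3 = - B^{2} - 3 = -3 - B^{2}$)
$D{\left(f \right)} = \frac{1}{44}$
$D{\left(\frac{\sqrt{-77 + 104}}{\left(-4 + m{\left(4,-4 \right)}\right)^{2}} \right)} - 42928 = \frac{1}{44} - 42928 = - \frac{1888831}{44}$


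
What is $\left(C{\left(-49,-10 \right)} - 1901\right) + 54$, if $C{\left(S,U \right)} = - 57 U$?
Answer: $-1277$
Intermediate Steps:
$\left(C{\left(-49,-10 \right)} - 1901\right) + 54 = \left(\left(-57\right) \left(-10\right) - 1901\right) + 54 = \left(570 - 1901\right) + 54 = -1331 + 54 = -1277$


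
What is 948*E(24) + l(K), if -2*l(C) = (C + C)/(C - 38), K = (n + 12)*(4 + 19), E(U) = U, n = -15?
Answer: 2434395/107 ≈ 22751.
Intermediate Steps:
K = -69 (K = (-15 + 12)*(4 + 19) = -3*23 = -69)
l(C) = -C/(-38 + C) (l(C) = -(C + C)/(2*(C - 38)) = -2*C/(2*(-38 + C)) = -C/(-38 + C))
948*E(24) + l(K) = 948*24 - 1*(-69)/(-38 - 69) = 22752 - 1*(-69)/(-107) = 22752 - 1*(-69)*(-1/107) = 22752 - 69/107 = 2434395/107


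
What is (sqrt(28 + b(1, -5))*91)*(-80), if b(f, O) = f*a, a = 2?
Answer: -7280*sqrt(30) ≈ -39874.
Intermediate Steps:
b(f, O) = 2*f (b(f, O) = f*2 = 2*f)
(sqrt(28 + b(1, -5))*91)*(-80) = (sqrt(28 + 2*1)*91)*(-80) = (sqrt(28 + 2)*91)*(-80) = (sqrt(30)*91)*(-80) = (91*sqrt(30))*(-80) = -7280*sqrt(30)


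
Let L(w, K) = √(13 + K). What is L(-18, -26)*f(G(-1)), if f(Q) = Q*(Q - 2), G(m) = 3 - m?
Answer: 8*I*√13 ≈ 28.844*I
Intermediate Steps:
f(Q) = Q*(-2 + Q)
L(-18, -26)*f(G(-1)) = √(13 - 26)*((3 - 1*(-1))*(-2 + (3 - 1*(-1)))) = √(-13)*((3 + 1)*(-2 + (3 + 1))) = (I*√13)*(4*(-2 + 4)) = (I*√13)*(4*2) = (I*√13)*8 = 8*I*√13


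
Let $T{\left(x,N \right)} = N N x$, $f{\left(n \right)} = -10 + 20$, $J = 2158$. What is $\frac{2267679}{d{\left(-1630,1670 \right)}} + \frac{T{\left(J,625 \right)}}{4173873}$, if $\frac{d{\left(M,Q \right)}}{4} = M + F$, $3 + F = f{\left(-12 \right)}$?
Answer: $- \frac{1330817008589}{9032261172} \approx -147.34$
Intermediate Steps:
$f{\left(n \right)} = 10$
$F = 7$ ($F = -3 + 10 = 7$)
$T{\left(x,N \right)} = x N^{2}$ ($T{\left(x,N \right)} = N^{2} x = x N^{2}$)
$d{\left(M,Q \right)} = 28 + 4 M$ ($d{\left(M,Q \right)} = 4 \left(M + 7\right) = 4 \left(7 + M\right) = 28 + 4 M$)
$\frac{2267679}{d{\left(-1630,1670 \right)}} + \frac{T{\left(J,625 \right)}}{4173873} = \frac{2267679}{28 + 4 \left(-1630\right)} + \frac{2158 \cdot 625^{2}}{4173873} = \frac{2267679}{28 - 6520} + 2158 \cdot 390625 \cdot \frac{1}{4173873} = \frac{2267679}{-6492} + 842968750 \cdot \frac{1}{4173873} = 2267679 \left(- \frac{1}{6492}\right) + \frac{842968750}{4173873} = - \frac{755893}{2164} + \frac{842968750}{4173873} = - \frac{1330817008589}{9032261172}$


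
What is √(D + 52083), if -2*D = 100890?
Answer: 3*√182 ≈ 40.472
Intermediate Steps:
D = -50445 (D = -½*100890 = -50445)
√(D + 52083) = √(-50445 + 52083) = √1638 = 3*√182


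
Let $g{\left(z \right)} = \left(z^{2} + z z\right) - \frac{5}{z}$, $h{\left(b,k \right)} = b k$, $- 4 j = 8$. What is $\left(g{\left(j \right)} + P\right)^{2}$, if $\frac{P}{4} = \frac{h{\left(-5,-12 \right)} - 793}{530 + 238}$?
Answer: $\frac{1646089}{36864} \approx 44.653$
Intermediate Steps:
$j = -2$ ($j = \left(- \frac{1}{4}\right) 8 = -2$)
$P = - \frac{733}{192}$ ($P = 4 \frac{\left(-5\right) \left(-12\right) - 793}{530 + 238} = 4 \frac{60 - 793}{768} = 4 \left(\left(-733\right) \frac{1}{768}\right) = 4 \left(- \frac{733}{768}\right) = - \frac{733}{192} \approx -3.8177$)
$g{\left(z \right)} = - \frac{5}{z} + 2 z^{2}$ ($g{\left(z \right)} = \left(z^{2} + z^{2}\right) - \frac{5}{z} = 2 z^{2} - \frac{5}{z} = - \frac{5}{z} + 2 z^{2}$)
$\left(g{\left(j \right)} + P\right)^{2} = \left(\frac{-5 + 2 \left(-2\right)^{3}}{-2} - \frac{733}{192}\right)^{2} = \left(- \frac{-5 + 2 \left(-8\right)}{2} - \frac{733}{192}\right)^{2} = \left(- \frac{-5 - 16}{2} - \frac{733}{192}\right)^{2} = \left(\left(- \frac{1}{2}\right) \left(-21\right) - \frac{733}{192}\right)^{2} = \left(\frac{21}{2} - \frac{733}{192}\right)^{2} = \left(\frac{1283}{192}\right)^{2} = \frac{1646089}{36864}$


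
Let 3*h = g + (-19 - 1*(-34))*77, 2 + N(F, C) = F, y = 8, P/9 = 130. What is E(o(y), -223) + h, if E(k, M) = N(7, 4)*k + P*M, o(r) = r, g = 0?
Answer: -260485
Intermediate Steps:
P = 1170 (P = 9*130 = 1170)
N(F, C) = -2 + F
E(k, M) = 5*k + 1170*M (E(k, M) = (-2 + 7)*k + 1170*M = 5*k + 1170*M)
h = 385 (h = (0 + (-19 - 1*(-34))*77)/3 = (0 + (-19 + 34)*77)/3 = (0 + 15*77)/3 = (0 + 1155)/3 = (⅓)*1155 = 385)
E(o(y), -223) + h = (5*8 + 1170*(-223)) + 385 = (40 - 260910) + 385 = -260870 + 385 = -260485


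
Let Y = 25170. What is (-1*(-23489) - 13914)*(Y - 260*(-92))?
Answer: 470036750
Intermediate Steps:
(-1*(-23489) - 13914)*(Y - 260*(-92)) = (-1*(-23489) - 13914)*(25170 - 260*(-92)) = (23489 - 13914)*(25170 + 23920) = 9575*49090 = 470036750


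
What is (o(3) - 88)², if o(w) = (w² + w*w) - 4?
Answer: 5476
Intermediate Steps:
o(w) = -4 + 2*w² (o(w) = (w² + w²) - 4 = 2*w² - 4 = -4 + 2*w²)
(o(3) - 88)² = ((-4 + 2*3²) - 88)² = ((-4 + 2*9) - 88)² = ((-4 + 18) - 88)² = (14 - 88)² = (-74)² = 5476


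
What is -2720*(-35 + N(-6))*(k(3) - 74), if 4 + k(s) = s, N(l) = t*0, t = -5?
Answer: -7140000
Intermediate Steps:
N(l) = 0 (N(l) = -5*0 = 0)
k(s) = -4 + s
-2720*(-35 + N(-6))*(k(3) - 74) = -2720*(-35 + 0)*((-4 + 3) - 74) = -(-95200)*(-1 - 74) = -(-95200)*(-75) = -2720*2625 = -7140000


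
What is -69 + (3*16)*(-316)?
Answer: -15237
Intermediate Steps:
-69 + (3*16)*(-316) = -69 + 48*(-316) = -69 - 15168 = -15237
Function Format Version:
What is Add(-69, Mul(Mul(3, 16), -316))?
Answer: -15237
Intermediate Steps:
Add(-69, Mul(Mul(3, 16), -316)) = Add(-69, Mul(48, -316)) = Add(-69, -15168) = -15237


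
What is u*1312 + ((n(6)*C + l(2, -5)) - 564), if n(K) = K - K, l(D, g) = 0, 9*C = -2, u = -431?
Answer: -566036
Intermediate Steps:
C = -2/9 (C = (1/9)*(-2) = -2/9 ≈ -0.22222)
n(K) = 0
u*1312 + ((n(6)*C + l(2, -5)) - 564) = -431*1312 + ((0*(-2/9) + 0) - 564) = -565472 + ((0 + 0) - 564) = -565472 + (0 - 564) = -565472 - 564 = -566036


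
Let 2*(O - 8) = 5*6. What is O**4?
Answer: 279841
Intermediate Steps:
O = 23 (O = 8 + (5*6)/2 = 8 + (1/2)*30 = 8 + 15 = 23)
O**4 = 23**4 = 279841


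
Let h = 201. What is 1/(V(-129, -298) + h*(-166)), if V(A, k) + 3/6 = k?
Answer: -2/67329 ≈ -2.9705e-5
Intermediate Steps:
V(A, k) = -½ + k
1/(V(-129, -298) + h*(-166)) = 1/((-½ - 298) + 201*(-166)) = 1/(-597/2 - 33366) = 1/(-67329/2) = -2/67329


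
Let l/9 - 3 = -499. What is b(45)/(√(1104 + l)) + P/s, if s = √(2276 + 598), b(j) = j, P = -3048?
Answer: -508*√2874/479 - 3*I*√210/56 ≈ -56.855 - 0.77632*I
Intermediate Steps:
l = -4464 (l = 27 + 9*(-499) = 27 - 4491 = -4464)
s = √2874 ≈ 53.610
b(45)/(√(1104 + l)) + P/s = 45/(√(1104 - 4464)) - 3048*√2874/2874 = 45/(√(-3360)) - 508*√2874/479 = 45/((4*I*√210)) - 508*√2874/479 = 45*(-I*√210/840) - 508*√2874/479 = -3*I*√210/56 - 508*√2874/479 = -508*√2874/479 - 3*I*√210/56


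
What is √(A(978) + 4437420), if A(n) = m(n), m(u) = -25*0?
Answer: 2*√1109355 ≈ 2106.5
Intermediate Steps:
m(u) = 0
A(n) = 0
√(A(978) + 4437420) = √(0 + 4437420) = √4437420 = 2*√1109355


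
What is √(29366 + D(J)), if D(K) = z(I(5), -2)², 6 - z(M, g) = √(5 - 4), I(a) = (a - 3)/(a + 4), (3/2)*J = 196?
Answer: √29391 ≈ 171.44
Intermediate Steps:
J = 392/3 (J = (⅔)*196 = 392/3 ≈ 130.67)
I(a) = (-3 + a)/(4 + a)
z(M, g) = 5 (z(M, g) = 6 - √(5 - 4) = 6 - √1 = 6 - 1*1 = 6 - 1 = 5)
D(K) = 25 (D(K) = 5² = 25)
√(29366 + D(J)) = √(29366 + 25) = √29391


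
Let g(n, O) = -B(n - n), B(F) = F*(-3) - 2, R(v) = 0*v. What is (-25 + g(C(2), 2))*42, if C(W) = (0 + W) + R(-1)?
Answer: -966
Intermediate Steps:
R(v) = 0
B(F) = -2 - 3*F (B(F) = -3*F - 2 = -2 - 3*F)
C(W) = W (C(W) = (0 + W) + 0 = W + 0 = W)
g(n, O) = 2 (g(n, O) = -(-2 - 3*(n - n)) = -(-2 - 3*0) = -(-2 + 0) = -1*(-2) = 2)
(-25 + g(C(2), 2))*42 = (-25 + 2)*42 = -23*42 = -966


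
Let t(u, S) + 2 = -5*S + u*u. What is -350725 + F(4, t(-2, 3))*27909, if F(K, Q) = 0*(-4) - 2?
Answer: -406543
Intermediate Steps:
t(u, S) = -2 + u² - 5*S (t(u, S) = -2 + (-5*S + u*u) = -2 + (-5*S + u²) = -2 + (u² - 5*S) = -2 + u² - 5*S)
F(K, Q) = -2 (F(K, Q) = 0 - 2 = -2)
-350725 + F(4, t(-2, 3))*27909 = -350725 - 2*27909 = -350725 - 55818 = -406543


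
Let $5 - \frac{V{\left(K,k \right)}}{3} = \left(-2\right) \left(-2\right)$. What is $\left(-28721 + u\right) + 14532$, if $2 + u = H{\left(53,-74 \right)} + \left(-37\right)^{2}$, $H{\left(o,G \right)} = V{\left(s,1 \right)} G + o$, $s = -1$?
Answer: $-12991$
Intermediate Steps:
$V{\left(K,k \right)} = 3$ ($V{\left(K,k \right)} = 15 - 3 \left(\left(-2\right) \left(-2\right)\right) = 15 - 12 = 3$)
$H{\left(o,G \right)} = o + 3 G$ ($H{\left(o,G \right)} = 3 G + o = o + 3 G$)
$u = 1198$ ($u = -2 + \left(\left(53 + 3 \left(-74\right)\right) + \left(-37\right)^{2}\right) = -2 + \left(\left(53 - 222\right) + 1369\right) = -2 + \left(-169 + 1369\right) = -2 + 1200 = 1198$)
$\left(-28721 + u\right) + 14532 = \left(-28721 + 1198\right) + 14532 = -27523 + 14532 = -12991$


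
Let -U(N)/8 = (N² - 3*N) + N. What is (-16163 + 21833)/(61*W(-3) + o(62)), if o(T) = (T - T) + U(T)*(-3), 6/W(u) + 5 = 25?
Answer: 2700/42523 ≈ 0.063495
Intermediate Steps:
U(N) = -8*N² + 16*N (U(N) = -8*((N² - 3*N) + N) = -8*(N² - 2*N) = -8*N² + 16*N)
W(u) = 3/10 (W(u) = 6/(-5 + 25) = 6/20 = 6*(1/20) = 3/10)
o(T) = -24*T*(2 - T) (o(T) = (T - T) + (8*T*(2 - T))*(-3) = 0 - 24*T*(2 - T) = -24*T*(2 - T))
(-16163 + 21833)/(61*W(-3) + o(62)) = (-16163 + 21833)/(61*(3/10) + 24*62*(-2 + 62)) = 5670/(183/10 + 24*62*60) = 5670/(183/10 + 89280) = 5670/(892983/10) = 5670*(10/892983) = 2700/42523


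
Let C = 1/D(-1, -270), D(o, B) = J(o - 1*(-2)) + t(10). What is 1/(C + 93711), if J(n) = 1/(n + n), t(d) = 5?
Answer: 11/1030823 ≈ 1.0671e-5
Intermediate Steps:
J(n) = 1/(2*n)
D(o, B) = 5 + 1/(2*(2 + o)) (D(o, B) = 1/(2*(o - 1*(-2))) + 5 = 1/(2*(o + 2)) + 5 = 1/(2*(2 + o)) + 5 = 5 + 1/(2*(2 + o)))
C = 2/11 (C = 1/((21 + 10*(-1))/(2*(2 - 1))) = 1/((½)*(21 - 10)/1) = 1/((½)*1*11) = 1/(11/2) = 2/11 ≈ 0.18182)
1/(C + 93711) = 1/(2/11 + 93711) = 1/(1030823/11) = 11/1030823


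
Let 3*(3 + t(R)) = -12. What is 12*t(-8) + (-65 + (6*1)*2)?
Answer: -137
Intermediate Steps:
t(R) = -7 (t(R) = -3 + (1/3)*(-12) = -3 - 4 = -7)
12*t(-8) + (-65 + (6*1)*2) = 12*(-7) + (-65 + (6*1)*2) = -84 + (-65 + 6*2) = -84 + (-65 + 12) = -84 - 53 = -137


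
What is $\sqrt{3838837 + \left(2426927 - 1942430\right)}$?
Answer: $\sqrt{4323334} \approx 2079.3$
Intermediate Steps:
$\sqrt{3838837 + \left(2426927 - 1942430\right)} = \sqrt{3838837 + 484497} = \sqrt{4323334}$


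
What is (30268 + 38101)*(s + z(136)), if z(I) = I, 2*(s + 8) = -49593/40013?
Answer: 696935468215/80026 ≈ 8.7089e+6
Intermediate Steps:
s = -689801/80026 (s = -8 + (-49593/40013)/2 = -8 + (-49593*1/40013)/2 = -8 + (1/2)*(-49593/40013) = -8 - 49593/80026 = -689801/80026 ≈ -8.6197)
(30268 + 38101)*(s + z(136)) = (30268 + 38101)*(-689801/80026 + 136) = 68369*(10193735/80026) = 696935468215/80026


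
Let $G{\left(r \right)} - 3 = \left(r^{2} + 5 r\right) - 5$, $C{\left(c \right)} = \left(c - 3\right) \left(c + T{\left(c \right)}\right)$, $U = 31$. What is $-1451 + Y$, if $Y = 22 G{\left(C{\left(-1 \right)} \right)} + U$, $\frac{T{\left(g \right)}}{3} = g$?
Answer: $5928$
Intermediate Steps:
$T{\left(g \right)} = 3 g$
$C{\left(c \right)} = 4 c \left(-3 + c\right)$ ($C{\left(c \right)} = \left(c - 3\right) \left(c + 3 c\right) = \left(-3 + c\right) 4 c = 4 c \left(-3 + c\right)$)
$G{\left(r \right)} = -2 + r^{2} + 5 r$ ($G{\left(r \right)} = 3 - \left(5 - r^{2} - 5 r\right) = 3 + \left(-5 + r^{2} + 5 r\right) = -2 + r^{2} + 5 r$)
$Y = 7379$ ($Y = 22 \left(-2 + \left(4 \left(-1\right) \left(-3 - 1\right)\right)^{2} + 5 \cdot 4 \left(-1\right) \left(-3 - 1\right)\right) + 31 = 22 \left(-2 + \left(4 \left(-1\right) \left(-4\right)\right)^{2} + 5 \cdot 4 \left(-1\right) \left(-4\right)\right) + 31 = 22 \left(-2 + 16^{2} + 5 \cdot 16\right) + 31 = 22 \left(-2 + 256 + 80\right) + 31 = 22 \cdot 334 + 31 = 7348 + 31 = 7379$)
$-1451 + Y = -1451 + 7379 = 5928$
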